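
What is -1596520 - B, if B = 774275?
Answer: -2370795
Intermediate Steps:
-1596520 - B = -1596520 - 1*774275 = -1596520 - 774275 = -2370795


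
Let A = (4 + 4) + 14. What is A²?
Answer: 484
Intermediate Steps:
A = 22 (A = 8 + 14 = 22)
A² = 22² = 484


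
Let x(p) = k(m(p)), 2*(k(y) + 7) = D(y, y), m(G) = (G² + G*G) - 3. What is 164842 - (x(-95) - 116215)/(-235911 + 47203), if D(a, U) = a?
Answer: 62213793875/377416 ≈ 1.6484e+5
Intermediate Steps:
m(G) = -3 + 2*G² (m(G) = (G² + G²) - 3 = 2*G² - 3 = -3 + 2*G²)
k(y) = -7 + y/2
x(p) = -17/2 + p² (x(p) = -7 + (-3 + 2*p²)/2 = -7 + (-3/2 + p²) = -17/2 + p²)
164842 - (x(-95) - 116215)/(-235911 + 47203) = 164842 - ((-17/2 + (-95)²) - 116215)/(-235911 + 47203) = 164842 - ((-17/2 + 9025) - 116215)/(-188708) = 164842 - (18033/2 - 116215)*(-1)/188708 = 164842 - (-214397)*(-1)/(2*188708) = 164842 - 1*214397/377416 = 164842 - 214397/377416 = 62213793875/377416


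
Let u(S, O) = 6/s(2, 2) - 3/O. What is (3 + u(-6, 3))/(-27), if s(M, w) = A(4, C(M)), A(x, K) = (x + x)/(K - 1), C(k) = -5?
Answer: 5/54 ≈ 0.092593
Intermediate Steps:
A(x, K) = 2*x/(-1 + K) (A(x, K) = (2*x)/(-1 + K) = 2*x/(-1 + K))
s(M, w) = -4/3 (s(M, w) = 2*4/(-1 - 5) = 2*4/(-6) = 2*4*(-⅙) = -4/3)
u(S, O) = -9/2 - 3/O (u(S, O) = 6/(-4/3) - 3/O = 6*(-¾) - 3/O = -9/2 - 3/O)
(3 + u(-6, 3))/(-27) = (3 + (-9/2 - 3/3))/(-27) = (3 + (-9/2 - 3*⅓))*(-1/27) = (3 + (-9/2 - 1))*(-1/27) = (3 - 11/2)*(-1/27) = -5/2*(-1/27) = 5/54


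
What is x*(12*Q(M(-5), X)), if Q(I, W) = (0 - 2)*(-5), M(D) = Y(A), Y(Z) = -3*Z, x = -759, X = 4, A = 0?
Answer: -91080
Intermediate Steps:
M(D) = 0 (M(D) = -3*0 = 0)
Q(I, W) = 10 (Q(I, W) = -2*(-5) = 10)
x*(12*Q(M(-5), X)) = -9108*10 = -759*120 = -91080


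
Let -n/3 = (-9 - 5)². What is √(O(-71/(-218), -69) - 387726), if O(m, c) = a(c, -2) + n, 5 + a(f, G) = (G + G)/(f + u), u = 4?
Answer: 59*I*√471315/65 ≈ 623.15*I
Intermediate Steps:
a(f, G) = -5 + 2*G/(4 + f) (a(f, G) = -5 + (G + G)/(f + 4) = -5 + (2*G)/(4 + f) = -5 + 2*G/(4 + f))
n = -588 (n = -3*(-9 - 5)² = -3*(-14)² = -3*196 = -588)
O(m, c) = -588 + (-24 - 5*c)/(4 + c) (O(m, c) = (-20 - 5*c + 2*(-2))/(4 + c) - 588 = (-20 - 5*c - 4)/(4 + c) - 588 = (-24 - 5*c)/(4 + c) - 588 = -588 + (-24 - 5*c)/(4 + c))
√(O(-71/(-218), -69) - 387726) = √((-2376 - 593*(-69))/(4 - 69) - 387726) = √((-2376 + 40917)/(-65) - 387726) = √(-1/65*38541 - 387726) = √(-38541/65 - 387726) = √(-25240731/65) = 59*I*√471315/65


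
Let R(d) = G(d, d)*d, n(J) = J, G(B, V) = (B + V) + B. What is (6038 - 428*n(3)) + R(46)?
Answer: 11102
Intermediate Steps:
G(B, V) = V + 2*B
R(d) = 3*d² (R(d) = (d + 2*d)*d = (3*d)*d = 3*d²)
(6038 - 428*n(3)) + R(46) = (6038 - 428*3) + 3*46² = (6038 - 1284) + 3*2116 = 4754 + 6348 = 11102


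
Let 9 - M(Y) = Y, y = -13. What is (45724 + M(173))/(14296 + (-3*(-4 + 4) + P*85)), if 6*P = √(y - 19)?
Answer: 732741480/229929793 - 2904450*I*√2/229929793 ≈ 3.1868 - 0.017864*I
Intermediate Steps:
P = 2*I*√2/3 (P = √(-13 - 19)/6 = √(-32)/6 = (4*I*√2)/6 = 2*I*√2/3 ≈ 0.94281*I)
M(Y) = 9 - Y
(45724 + M(173))/(14296 + (-3*(-4 + 4) + P*85)) = (45724 + (9 - 1*173))/(14296 + (-3*(-4 + 4) + (2*I*√2/3)*85)) = (45724 + (9 - 173))/(14296 + (-3*0 + 170*I*√2/3)) = (45724 - 164)/(14296 + (0 + 170*I*√2/3)) = 45560/(14296 + 170*I*√2/3)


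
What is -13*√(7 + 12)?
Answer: -13*√19 ≈ -56.666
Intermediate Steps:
-13*√(7 + 12) = -13*√19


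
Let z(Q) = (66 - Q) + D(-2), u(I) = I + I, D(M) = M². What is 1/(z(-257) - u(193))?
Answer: -1/59 ≈ -0.016949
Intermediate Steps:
u(I) = 2*I
z(Q) = 70 - Q (z(Q) = (66 - Q) + (-2)² = (66 - Q) + 4 = 70 - Q)
1/(z(-257) - u(193)) = 1/((70 - 1*(-257)) - 2*193) = 1/((70 + 257) - 1*386) = 1/(327 - 386) = 1/(-59) = -1/59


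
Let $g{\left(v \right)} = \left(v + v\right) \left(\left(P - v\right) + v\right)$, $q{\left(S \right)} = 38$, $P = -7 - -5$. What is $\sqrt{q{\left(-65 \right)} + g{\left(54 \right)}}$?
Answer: $i \sqrt{178} \approx 13.342 i$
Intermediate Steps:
$P = -2$ ($P = -7 + 5 = -2$)
$g{\left(v \right)} = - 4 v$ ($g{\left(v \right)} = \left(v + v\right) \left(\left(-2 - v\right) + v\right) = 2 v \left(-2\right) = - 4 v$)
$\sqrt{q{\left(-65 \right)} + g{\left(54 \right)}} = \sqrt{38 - 216} = \sqrt{-178} = i \sqrt{178}$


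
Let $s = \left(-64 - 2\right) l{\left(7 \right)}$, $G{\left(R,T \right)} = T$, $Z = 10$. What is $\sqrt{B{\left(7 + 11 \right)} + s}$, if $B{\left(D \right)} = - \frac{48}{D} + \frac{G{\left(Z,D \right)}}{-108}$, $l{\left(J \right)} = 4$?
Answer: $\frac{i \sqrt{9606}}{6} \approx 16.335 i$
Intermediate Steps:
$B{\left(D \right)} = - \frac{48}{D} - \frac{D}{108}$ ($B{\left(D \right)} = - \frac{48}{D} + \frac{D}{-108} = - \frac{48}{D} + D \left(- \frac{1}{108}\right) = - \frac{48}{D} - \frac{D}{108}$)
$s = -264$ ($s = \left(-64 - 2\right) 4 = \left(-66\right) 4 = -264$)
$\sqrt{B{\left(7 + 11 \right)} + s} = \sqrt{\left(- \frac{48}{7 + 11} - \frac{7 + 11}{108}\right) - 264} = \sqrt{\left(- \frac{48}{18} - \frac{1}{6}\right) - 264} = \sqrt{\left(\left(-48\right) \frac{1}{18} - \frac{1}{6}\right) - 264} = \sqrt{\left(- \frac{8}{3} - \frac{1}{6}\right) - 264} = \sqrt{- \frac{17}{6} - 264} = \sqrt{- \frac{1601}{6}} = \frac{i \sqrt{9606}}{6}$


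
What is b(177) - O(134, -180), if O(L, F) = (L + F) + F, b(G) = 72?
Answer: 298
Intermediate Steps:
O(L, F) = L + 2*F (O(L, F) = (F + L) + F = L + 2*F)
b(177) - O(134, -180) = 72 - (134 + 2*(-180)) = 72 - (134 - 360) = 72 - 1*(-226) = 72 + 226 = 298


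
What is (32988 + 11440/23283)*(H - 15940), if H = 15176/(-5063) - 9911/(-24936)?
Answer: -358190301392964217/681070734 ≈ -5.2592e+8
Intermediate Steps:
H = -328249343/126250968 (H = 15176*(-1/5063) - 9911*(-1/24936) = -15176/5063 + 9911/24936 = -328249343/126250968 ≈ -2.6000)
(32988 + 11440/23283)*(H - 15940) = (32988 + 11440/23283)*(-328249343/126250968 - 15940) = (32988 + 11440*(1/23283))*(-2012768679263/126250968) = (32988 + 880/1791)*(-2012768679263/126250968) = (59082388/1791)*(-2012768679263/126250968) = -358190301392964217/681070734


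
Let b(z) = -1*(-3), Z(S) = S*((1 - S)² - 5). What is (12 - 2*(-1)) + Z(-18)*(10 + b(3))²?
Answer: -1082938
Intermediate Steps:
Z(S) = S*(-5 + (1 - S)²)
b(z) = 3
(12 - 2*(-1)) + Z(-18)*(10 + b(3))² = (12 - 2*(-1)) + (-18*(-5 + (-1 - 18)²))*(10 + 3)² = (12 + 2) - 18*(-5 + (-19)²)*13² = 14 - 18*(-5 + 361)*169 = 14 - 18*356*169 = 14 - 6408*169 = 14 - 1082952 = -1082938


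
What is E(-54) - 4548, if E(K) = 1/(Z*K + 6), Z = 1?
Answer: -218305/48 ≈ -4548.0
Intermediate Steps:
E(K) = 1/(6 + K) (E(K) = 1/(1*K + 6) = 1/(K + 6) = 1/(6 + K))
E(-54) - 4548 = 1/(6 - 54) - 4548 = 1/(-48) - 4548 = -1/48 - 4548 = -218305/48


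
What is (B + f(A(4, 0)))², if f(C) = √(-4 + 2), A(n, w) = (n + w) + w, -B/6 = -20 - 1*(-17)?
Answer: (18 + I*√2)² ≈ 322.0 + 50.912*I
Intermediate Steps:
B = 18 (B = -6*(-20 - 1*(-17)) = -6*(-20 + 17) = -6*(-3) = 18)
A(n, w) = n + 2*w
f(C) = I*√2 (f(C) = √(-2) = I*√2)
(B + f(A(4, 0)))² = (18 + I*√2)²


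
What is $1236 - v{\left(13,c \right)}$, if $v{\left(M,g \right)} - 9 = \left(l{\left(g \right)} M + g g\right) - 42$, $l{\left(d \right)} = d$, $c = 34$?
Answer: $-329$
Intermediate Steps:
$v{\left(M,g \right)} = -33 + g^{2} + M g$ ($v{\left(M,g \right)} = 9 - \left(42 - g M - g g\right) = 9 - \left(42 - g^{2} - M g\right) = 9 + \left(-42 + g^{2} + M g\right) = -33 + g^{2} + M g$)
$1236 - v{\left(13,c \right)} = 1236 - \left(-33 + 34^{2} + 13 \cdot 34\right) = 1236 - \left(-33 + 1156 + 442\right) = 1236 - 1565 = -329$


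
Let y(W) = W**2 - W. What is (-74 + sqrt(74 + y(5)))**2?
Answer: (74 - sqrt(94))**2 ≈ 4135.1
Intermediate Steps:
(-74 + sqrt(74 + y(5)))**2 = (-74 + sqrt(74 + 5*(-1 + 5)))**2 = (-74 + sqrt(74 + 5*4))**2 = (-74 + sqrt(74 + 20))**2 = (-74 + sqrt(94))**2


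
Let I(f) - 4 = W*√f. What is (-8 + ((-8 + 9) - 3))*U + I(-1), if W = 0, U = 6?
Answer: -56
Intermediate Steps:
I(f) = 4 (I(f) = 4 + 0*√f = 4 + 0 = 4)
(-8 + ((-8 + 9) - 3))*U + I(-1) = (-8 + ((-8 + 9) - 3))*6 + 4 = (-8 + (1 - 3))*6 + 4 = (-8 - 2)*6 + 4 = -10*6 + 4 = -60 + 4 = -56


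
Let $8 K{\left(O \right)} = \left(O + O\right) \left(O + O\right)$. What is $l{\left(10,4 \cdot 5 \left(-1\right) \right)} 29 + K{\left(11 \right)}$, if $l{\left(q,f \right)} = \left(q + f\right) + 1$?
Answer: $- \frac{401}{2} \approx -200.5$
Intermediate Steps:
$l{\left(q,f \right)} = 1 + f + q$ ($l{\left(q,f \right)} = \left(f + q\right) + 1 = 1 + f + q$)
$K{\left(O \right)} = \frac{O^{2}}{2}$ ($K{\left(O \right)} = \frac{\left(O + O\right) \left(O + O\right)}{8} = \frac{2 O 2 O}{8} = \frac{4 O^{2}}{8} = \frac{O^{2}}{2}$)
$l{\left(10,4 \cdot 5 \left(-1\right) \right)} 29 + K{\left(11 \right)} = \left(1 + 4 \cdot 5 \left(-1\right) + 10\right) 29 + \frac{11^{2}}{2} = \left(1 + 20 \left(-1\right) + 10\right) 29 + \frac{1}{2} \cdot 121 = \left(1 - 20 + 10\right) 29 + \frac{121}{2} = \left(-9\right) 29 + \frac{121}{2} = -261 + \frac{121}{2} = - \frac{401}{2}$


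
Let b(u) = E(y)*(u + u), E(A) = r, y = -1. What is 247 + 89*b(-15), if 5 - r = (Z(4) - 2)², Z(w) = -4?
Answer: 83017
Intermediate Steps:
r = -31 (r = 5 - (-4 - 2)² = 5 - 1*(-6)² = 5 - 1*36 = 5 - 36 = -31)
E(A) = -31
b(u) = -62*u (b(u) = -31*(u + u) = -62*u)
247 + 89*b(-15) = 247 + 89*(-62*(-15)) = 247 + 89*930 = 247 + 82770 = 83017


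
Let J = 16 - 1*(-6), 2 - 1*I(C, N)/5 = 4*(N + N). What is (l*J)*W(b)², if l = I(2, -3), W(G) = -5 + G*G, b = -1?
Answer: 45760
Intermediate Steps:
W(G) = -5 + G²
I(C, N) = 10 - 40*N (I(C, N) = 10 - 20*(N + N) = 10 - 20*2*N = 10 - 40*N)
l = 130 (l = 10 - 40*(-3) = 10 + 120 = 130)
J = 22 (J = 16 + 6 = 22)
(l*J)*W(b)² = (130*22)*(-5 + (-1)²)² = 2860*(-5 + 1)² = 2860*(-4)² = 2860*16 = 45760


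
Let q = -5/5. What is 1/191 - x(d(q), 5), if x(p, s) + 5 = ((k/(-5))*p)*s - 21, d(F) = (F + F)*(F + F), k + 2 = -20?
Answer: -11841/191 ≈ -61.995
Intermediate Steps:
k = -22 (k = -2 - 20 = -22)
q = -1 (q = -5*⅕ = -1)
d(F) = 4*F² (d(F) = (2*F)*(2*F) = 4*F²)
x(p, s) = -26 + 22*p*s/5 (x(p, s) = -5 + (((-22/(-5))*p)*s - 21) = -5 + (((-22*(-⅕))*p)*s - 21) = -5 + ((22*p/5)*s - 21) = -5 + (22*p*s/5 - 21) = -5 + (-21 + 22*p*s/5) = -26 + 22*p*s/5)
1/191 - x(d(q), 5) = 1/191 - (-26 + (22/5)*(4*(-1)²)*5) = 1/191 - (-26 + (22/5)*(4*1)*5) = 1/191 - (-26 + (22/5)*4*5) = 1/191 - (-26 + 88) = 1/191 - 1*62 = 1/191 - 62 = -11841/191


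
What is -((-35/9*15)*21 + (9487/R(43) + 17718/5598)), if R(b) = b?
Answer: 40167425/40119 ≈ 1001.2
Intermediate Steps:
-((-35/9*15)*21 + (9487/R(43) + 17718/5598)) = -((-35/9*15)*21 + (9487/43 + 17718/5598)) = -((-35*1/9*15)*21 + (9487*(1/43) + 17718*(1/5598))) = -(-35/9*15*21 + (9487/43 + 2953/933)) = -(-175/3*21 + 8978350/40119) = -(-1225 + 8978350/40119) = -1*(-40167425/40119) = 40167425/40119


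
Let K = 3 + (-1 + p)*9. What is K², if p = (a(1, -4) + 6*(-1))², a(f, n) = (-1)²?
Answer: 47961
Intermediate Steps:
a(f, n) = 1
p = 25 (p = (1 + 6*(-1))² = (1 - 6)² = (-5)² = 25)
K = 219 (K = 3 + (-1 + 25)*9 = 3 + 24*9 = 3 + 216 = 219)
K² = 219² = 47961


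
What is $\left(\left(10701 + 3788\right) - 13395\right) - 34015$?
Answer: $-32921$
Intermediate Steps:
$\left(\left(10701 + 3788\right) - 13395\right) - 34015 = \left(14489 - 13395\right) - 34015 = 1094 - 34015 = -32921$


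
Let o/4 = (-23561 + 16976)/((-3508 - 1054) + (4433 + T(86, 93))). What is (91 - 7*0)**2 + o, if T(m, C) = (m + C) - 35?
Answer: 6525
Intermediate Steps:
T(m, C) = -35 + C + m (T(m, C) = (C + m) - 35 = -35 + C + m)
o = -1756 (o = 4*((-23561 + 16976)/((-3508 - 1054) + (4433 + (-35 + 93 + 86)))) = 4*(-6585/(-4562 + (4433 + 144))) = 4*(-6585/(-4562 + 4577)) = 4*(-6585/15) = 4*(-6585*1/15) = 4*(-439) = -1756)
(91 - 7*0)**2 + o = (91 - 7*0)**2 - 1756 = (91 + 0)**2 - 1756 = 91**2 - 1756 = 8281 - 1756 = 6525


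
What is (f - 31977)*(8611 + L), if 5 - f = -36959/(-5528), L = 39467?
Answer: -4249570548825/2764 ≈ -1.5375e+9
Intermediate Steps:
f = -9319/5528 (f = 5 - (-1)*36959/(-5528) = 5 - (-1)*36959*(-1/5528) = 5 - (-1)*(-36959)/5528 = 5 - 1*36959/5528 = 5 - 36959/5528 = -9319/5528 ≈ -1.6858)
(f - 31977)*(8611 + L) = (-9319/5528 - 31977)*(8611 + 39467) = -176778175/5528*48078 = -4249570548825/2764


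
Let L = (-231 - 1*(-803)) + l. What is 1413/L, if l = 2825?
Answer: 1413/3397 ≈ 0.41596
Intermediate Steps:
L = 3397 (L = (-231 - 1*(-803)) + 2825 = (-231 + 803) + 2825 = 572 + 2825 = 3397)
1413/L = 1413/3397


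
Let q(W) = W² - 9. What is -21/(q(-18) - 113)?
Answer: -21/202 ≈ -0.10396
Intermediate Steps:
q(W) = -9 + W²
-21/(q(-18) - 113) = -21/((-9 + (-18)²) - 113) = -21/((-9 + 324) - 113) = -21/(315 - 113) = -21/202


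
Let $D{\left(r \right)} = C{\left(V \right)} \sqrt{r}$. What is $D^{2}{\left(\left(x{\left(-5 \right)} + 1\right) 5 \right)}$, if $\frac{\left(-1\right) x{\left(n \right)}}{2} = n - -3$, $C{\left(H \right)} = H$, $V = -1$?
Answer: $25$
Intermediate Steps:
$x{\left(n \right)} = -6 - 2 n$ ($x{\left(n \right)} = - 2 \left(n - -3\right) = - 2 \left(n + 3\right) = - 2 \left(3 + n\right) = -6 - 2 n$)
$D{\left(r \right)} = - \sqrt{r}$
$D^{2}{\left(\left(x{\left(-5 \right)} + 1\right) 5 \right)} = \left(- \sqrt{\left(\left(-6 - -10\right) + 1\right) 5}\right)^{2} = \left(- \sqrt{\left(\left(-6 + 10\right) + 1\right) 5}\right)^{2} = \left(- \sqrt{\left(4 + 1\right) 5}\right)^{2} = \left(- \sqrt{5 \cdot 5}\right)^{2} = \left(- \sqrt{25}\right)^{2} = \left(\left(-1\right) 5\right)^{2} = \left(-5\right)^{2} = 25$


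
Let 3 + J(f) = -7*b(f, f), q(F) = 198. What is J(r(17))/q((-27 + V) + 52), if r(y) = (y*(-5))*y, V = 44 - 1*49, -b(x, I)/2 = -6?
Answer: -29/66 ≈ -0.43939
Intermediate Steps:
b(x, I) = 12 (b(x, I) = -2*(-6) = 12)
V = -5 (V = 44 - 49 = -5)
r(y) = -5*y² (r(y) = (-5*y)*y = -5*y²)
J(f) = -87 (J(f) = -3 - 7*12 = -3 - 84 = -87)
J(r(17))/q((-27 + V) + 52) = -87/198 = -87*1/198 = -29/66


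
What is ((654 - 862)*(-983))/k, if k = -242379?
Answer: -204464/242379 ≈ -0.84357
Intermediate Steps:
((654 - 862)*(-983))/k = ((654 - 862)*(-983))/(-242379) = -208*(-983)*(-1/242379) = 204464*(-1/242379) = -204464/242379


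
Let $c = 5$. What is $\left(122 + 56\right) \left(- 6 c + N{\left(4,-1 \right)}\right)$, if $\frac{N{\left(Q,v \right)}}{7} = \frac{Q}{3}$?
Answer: $- \frac{11036}{3} \approx -3678.7$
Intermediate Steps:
$N{\left(Q,v \right)} = \frac{7 Q}{3}$ ($N{\left(Q,v \right)} = 7 \frac{Q}{3} = \frac{7 Q}{3}$)
$\left(122 + 56\right) \left(- 6 c + N{\left(4,-1 \right)}\right) = \left(122 + 56\right) \left(\left(-6\right) 5 + \frac{7}{3} \cdot 4\right) = 178 \left(-30 + \frac{28}{3}\right) = 178 \left(- \frac{62}{3}\right) = - \frac{11036}{3}$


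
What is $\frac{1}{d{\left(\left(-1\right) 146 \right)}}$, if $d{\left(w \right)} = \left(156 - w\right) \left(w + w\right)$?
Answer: $- \frac{1}{88184} \approx -1.134 \cdot 10^{-5}$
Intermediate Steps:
$d{\left(w \right)} = 2 w \left(156 - w\right)$ ($d{\left(w \right)} = \left(156 - w\right) 2 w = 2 w \left(156 - w\right)$)
$\frac{1}{d{\left(\left(-1\right) 146 \right)}} = \frac{1}{2 \left(\left(-1\right) 146\right) \left(156 - \left(-1\right) 146\right)} = \frac{1}{2 \left(-146\right) \left(156 - -146\right)} = \frac{1}{2 \left(-146\right) \left(156 + 146\right)} = \frac{1}{2 \left(-146\right) 302} = \frac{1}{-88184} = - \frac{1}{88184}$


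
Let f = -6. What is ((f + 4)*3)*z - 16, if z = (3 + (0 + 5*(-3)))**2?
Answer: -880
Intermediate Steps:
z = 144 (z = (3 + (0 - 15))**2 = (3 - 15)**2 = (-12)**2 = 144)
((f + 4)*3)*z - 16 = ((-6 + 4)*3)*144 - 16 = -2*3*144 - 16 = -6*144 - 16 = -864 - 16 = -880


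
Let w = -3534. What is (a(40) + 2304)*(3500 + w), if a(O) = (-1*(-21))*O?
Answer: -106896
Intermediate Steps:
a(O) = 21*O
(a(40) + 2304)*(3500 + w) = (21*40 + 2304)*(3500 - 3534) = (840 + 2304)*(-34) = 3144*(-34) = -106896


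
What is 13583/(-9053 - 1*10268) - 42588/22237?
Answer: -1124887919/429641077 ≈ -2.6182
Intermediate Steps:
13583/(-9053 - 1*10268) - 42588/22237 = 13583/(-9053 - 10268) - 42588*1/22237 = 13583/(-19321) - 42588/22237 = 13583*(-1/19321) - 42588/22237 = -13583/19321 - 42588/22237 = -1124887919/429641077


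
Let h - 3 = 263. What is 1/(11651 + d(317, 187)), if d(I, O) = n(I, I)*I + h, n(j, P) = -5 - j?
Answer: -1/90157 ≈ -1.1092e-5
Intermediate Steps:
h = 266 (h = 3 + 263 = 266)
d(I, O) = 266 + I*(-5 - I) (d(I, O) = (-5 - I)*I + 266 = I*(-5 - I) + 266 = 266 + I*(-5 - I))
1/(11651 + d(317, 187)) = 1/(11651 + (266 - 1*317*(5 + 317))) = 1/(11651 + (266 - 1*317*322)) = 1/(11651 + (266 - 102074)) = 1/(11651 - 101808) = 1/(-90157) = -1/90157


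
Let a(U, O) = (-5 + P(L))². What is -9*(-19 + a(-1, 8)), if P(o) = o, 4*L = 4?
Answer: 27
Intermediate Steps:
L = 1 (L = (¼)*4 = 1)
a(U, O) = 16 (a(U, O) = (-5 + 1)² = (-4)² = 16)
-9*(-19 + a(-1, 8)) = -9*(-19 + 16) = -9*(-3) = 27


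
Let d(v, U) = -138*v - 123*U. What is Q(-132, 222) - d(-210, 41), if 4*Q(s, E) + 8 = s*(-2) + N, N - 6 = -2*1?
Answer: -23872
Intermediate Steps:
N = 4 (N = 6 - 2*1 = 6 - 2 = 4)
Q(s, E) = -1 - s/2 (Q(s, E) = -2 + (s*(-2) + 4)/4 = -2 + (-2*s + 4)/4 = -2 + (4 - 2*s)/4 = -2 + (1 - s/2) = -1 - s/2)
Q(-132, 222) - d(-210, 41) = (-1 - ½*(-132)) - (-138*(-210) - 123*41) = (-1 + 66) - (28980 - 5043) = 65 - 1*23937 = 65 - 23937 = -23872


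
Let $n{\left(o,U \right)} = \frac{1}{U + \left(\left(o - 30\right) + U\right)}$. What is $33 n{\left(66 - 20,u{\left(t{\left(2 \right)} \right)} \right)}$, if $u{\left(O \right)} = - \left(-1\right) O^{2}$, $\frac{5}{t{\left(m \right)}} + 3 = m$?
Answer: $\frac{1}{2} \approx 0.5$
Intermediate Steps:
$t{\left(m \right)} = \frac{5}{-3 + m}$
$u{\left(O \right)} = O^{2}$
$n{\left(o,U \right)} = \frac{1}{-30 + o + 2 U}$ ($n{\left(o,U \right)} = \frac{1}{U + \left(\left(-30 + o\right) + U\right)} = \frac{1}{U + \left(-30 + U + o\right)} = \frac{1}{-30 + o + 2 U}$)
$33 n{\left(66 - 20,u{\left(t{\left(2 \right)} \right)} \right)} = \frac{33}{-30 + \left(66 - 20\right) + 2 \left(\frac{5}{-3 + 2}\right)^{2}} = \frac{33}{-30 + 46 + 2 \left(\frac{5}{-1}\right)^{2}} = \frac{33}{-30 + 46 + 2 \left(5 \left(-1\right)\right)^{2}} = \frac{33}{-30 + 46 + 2 \left(-5\right)^{2}} = \frac{33}{-30 + 46 + 2 \cdot 25} = \frac{33}{-30 + 46 + 50} = \frac{33}{66} = 33 \cdot \frac{1}{66} = \frac{1}{2}$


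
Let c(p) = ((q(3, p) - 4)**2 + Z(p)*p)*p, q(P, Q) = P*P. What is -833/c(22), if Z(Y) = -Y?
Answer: 49/594 ≈ 0.082492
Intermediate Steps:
q(P, Q) = P**2
c(p) = p*(25 - p**2) (c(p) = ((3**2 - 4)**2 + (-p)*p)*p = ((9 - 4)**2 - p**2)*p = (5**2 - p**2)*p = (25 - p**2)*p = p*(25 - p**2))
-833/c(22) = -833*1/(22*(25 - 1*22**2)) = -833*1/(22*(25 - 1*484)) = -833*1/(22*(25 - 484)) = -833/(22*(-459)) = -833/(-10098) = -833*(-1/10098) = 49/594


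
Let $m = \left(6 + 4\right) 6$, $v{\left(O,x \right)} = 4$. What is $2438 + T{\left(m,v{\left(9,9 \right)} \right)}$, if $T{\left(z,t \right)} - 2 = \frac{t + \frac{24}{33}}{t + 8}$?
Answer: $\frac{80533}{33} \approx 2440.4$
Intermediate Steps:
$m = 60$ ($m = 10 \cdot 6 = 60$)
$T{\left(z,t \right)} = 2 + \frac{\frac{8}{11} + t}{8 + t}$ ($T{\left(z,t \right)} = 2 + \frac{t + \frac{24}{33}}{t + 8} = 2 + \frac{t + 24 \cdot \frac{1}{33}}{8 + t} = 2 + \frac{t + \frac{8}{11}}{8 + t} = 2 + \frac{\frac{8}{11} + t}{8 + t}$)
$2438 + T{\left(m,v{\left(9,9 \right)} \right)} = 2438 + \frac{184 + 33 \cdot 4}{11 \left(8 + 4\right)} = 2438 + \frac{184 + 132}{11 \cdot 12} = 2438 + \frac{1}{11} \cdot \frac{1}{12} \cdot 316 = 2438 + \frac{79}{33} = \frac{80533}{33}$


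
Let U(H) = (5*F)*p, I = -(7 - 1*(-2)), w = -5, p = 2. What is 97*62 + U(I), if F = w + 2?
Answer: 5984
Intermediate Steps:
I = -9 (I = -(7 + 2) = -1*9 = -9)
F = -3 (F = -5 + 2 = -3)
U(H) = -30 (U(H) = (5*(-3))*2 = -15*2 = -30)
97*62 + U(I) = 97*62 - 30 = 6014 - 30 = 5984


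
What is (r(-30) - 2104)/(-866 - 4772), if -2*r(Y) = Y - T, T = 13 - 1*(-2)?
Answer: 4163/11276 ≈ 0.36919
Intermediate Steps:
T = 15 (T = 13 + 2 = 15)
r(Y) = 15/2 - Y/2 (r(Y) = -(Y - 1*15)/2 = -(Y - 15)/2 = -(-15 + Y)/2 = 15/2 - Y/2)
(r(-30) - 2104)/(-866 - 4772) = ((15/2 - 1/2*(-30)) - 2104)/(-866 - 4772) = ((15/2 + 15) - 2104)/(-5638) = (45/2 - 2104)*(-1/5638) = -4163/2*(-1/5638) = 4163/11276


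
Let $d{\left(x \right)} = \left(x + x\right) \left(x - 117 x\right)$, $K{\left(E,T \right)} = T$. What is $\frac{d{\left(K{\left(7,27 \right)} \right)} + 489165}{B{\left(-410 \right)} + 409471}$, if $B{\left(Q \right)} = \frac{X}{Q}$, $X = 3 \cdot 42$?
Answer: $\frac{65607585}{83941492} \approx 0.78159$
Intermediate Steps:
$X = 126$
$d{\left(x \right)} = - 232 x^{2}$ ($d{\left(x \right)} = 2 x \left(- 116 x\right) = - 232 x^{2}$)
$B{\left(Q \right)} = \frac{126}{Q}$
$\frac{d{\left(K{\left(7,27 \right)} \right)} + 489165}{B{\left(-410 \right)} + 409471} = \frac{- 232 \cdot 27^{2} + 489165}{\frac{126}{-410} + 409471} = \frac{\left(-232\right) 729 + 489165}{126 \left(- \frac{1}{410}\right) + 409471} = \frac{-169128 + 489165}{- \frac{63}{205} + 409471} = \frac{320037}{\frac{83941492}{205}} = 320037 \cdot \frac{205}{83941492} = \frac{65607585}{83941492}$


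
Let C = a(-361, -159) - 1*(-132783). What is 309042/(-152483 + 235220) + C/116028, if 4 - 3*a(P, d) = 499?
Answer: 867221123/177774234 ≈ 4.8782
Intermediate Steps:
a(P, d) = -165 (a(P, d) = 4/3 - 1/3*499 = 4/3 - 499/3 = -165)
C = 132618 (C = -165 - 1*(-132783) = -165 + 132783 = 132618)
309042/(-152483 + 235220) + C/116028 = 309042/(-152483 + 235220) + 132618/116028 = 309042/82737 + 132618*(1/116028) = 309042*(1/82737) + 22103/19338 = 34338/9193 + 22103/19338 = 867221123/177774234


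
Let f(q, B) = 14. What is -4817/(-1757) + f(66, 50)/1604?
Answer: 3875533/1409114 ≈ 2.7503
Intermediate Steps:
-4817/(-1757) + f(66, 50)/1604 = -4817/(-1757) + 14/1604 = -4817*(-1/1757) + 14*(1/1604) = 4817/1757 + 7/802 = 3875533/1409114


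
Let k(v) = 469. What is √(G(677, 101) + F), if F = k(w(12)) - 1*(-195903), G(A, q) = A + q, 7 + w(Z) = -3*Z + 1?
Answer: 5*√7886 ≈ 444.02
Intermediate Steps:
w(Z) = -6 - 3*Z (w(Z) = -7 + (-3*Z + 1) = -7 + (1 - 3*Z) = -6 - 3*Z)
F = 196372 (F = 469 - 1*(-195903) = 469 + 195903 = 196372)
√(G(677, 101) + F) = √((677 + 101) + 196372) = √(778 + 196372) = √197150 = 5*√7886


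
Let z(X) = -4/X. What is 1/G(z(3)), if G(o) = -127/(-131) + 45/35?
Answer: 917/2068 ≈ 0.44342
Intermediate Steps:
G(o) = 2068/917 (G(o) = -127*(-1/131) + 45*(1/35) = 127/131 + 9/7 = 2068/917)
1/G(z(3)) = 1/(2068/917) = 917/2068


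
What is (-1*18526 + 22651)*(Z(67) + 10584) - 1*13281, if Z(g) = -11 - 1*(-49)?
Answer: 43802469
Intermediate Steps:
Z(g) = 38 (Z(g) = -11 + 49 = 38)
(-1*18526 + 22651)*(Z(67) + 10584) - 1*13281 = (-1*18526 + 22651)*(38 + 10584) - 1*13281 = (-18526 + 22651)*10622 - 13281 = 4125*10622 - 13281 = 43815750 - 13281 = 43802469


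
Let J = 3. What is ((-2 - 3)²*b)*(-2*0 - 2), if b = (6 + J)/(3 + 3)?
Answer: -75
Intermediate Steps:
b = 3/2 (b = (6 + 3)/(3 + 3) = 9/6 = 9*(⅙) = 3/2 ≈ 1.5000)
((-2 - 3)²*b)*(-2*0 - 2) = ((-2 - 3)²*(3/2))*(-2*0 - 2) = ((-5)²*(3/2))*(0 - 2) = (25*(3/2))*(-2) = (75/2)*(-2) = -75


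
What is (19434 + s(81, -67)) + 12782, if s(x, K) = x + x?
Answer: 32378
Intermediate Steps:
s(x, K) = 2*x
(19434 + s(81, -67)) + 12782 = (19434 + 2*81) + 12782 = (19434 + 162) + 12782 = 19596 + 12782 = 32378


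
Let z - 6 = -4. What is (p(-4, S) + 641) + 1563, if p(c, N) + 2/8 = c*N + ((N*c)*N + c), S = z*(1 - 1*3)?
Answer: 8607/4 ≈ 2151.8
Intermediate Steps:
z = 2 (z = 6 - 4 = 2)
S = -4 (S = 2*(1 - 1*3) = 2*(1 - 3) = 2*(-2) = -4)
p(c, N) = -¼ + c + N*c + c*N² (p(c, N) = -¼ + (c*N + ((N*c)*N + c)) = -¼ + (N*c + (c*N² + c)) = -¼ + (N*c + (c + c*N²)) = -¼ + (c + N*c + c*N²) = -¼ + c + N*c + c*N²)
(p(-4, S) + 641) + 1563 = ((-¼ - 4 - 4*(-4) - 4*(-4)²) + 641) + 1563 = ((-¼ - 4 + 16 - 4*16) + 641) + 1563 = ((-¼ - 4 + 16 - 64) + 641) + 1563 = (-209/4 + 641) + 1563 = 2355/4 + 1563 = 8607/4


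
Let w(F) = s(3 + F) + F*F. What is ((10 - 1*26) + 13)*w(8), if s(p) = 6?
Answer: -210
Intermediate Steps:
w(F) = 6 + F² (w(F) = 6 + F*F = 6 + F²)
((10 - 1*26) + 13)*w(8) = ((10 - 1*26) + 13)*(6 + 8²) = ((10 - 26) + 13)*(6 + 64) = (-16 + 13)*70 = -3*70 = -210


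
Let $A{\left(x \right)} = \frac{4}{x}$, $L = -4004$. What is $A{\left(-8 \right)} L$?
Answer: $2002$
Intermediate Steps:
$A{\left(-8 \right)} L = \frac{4}{-8} \left(-4004\right) = 4 \left(- \frac{1}{8}\right) \left(-4004\right) = \left(- \frac{1}{2}\right) \left(-4004\right) = 2002$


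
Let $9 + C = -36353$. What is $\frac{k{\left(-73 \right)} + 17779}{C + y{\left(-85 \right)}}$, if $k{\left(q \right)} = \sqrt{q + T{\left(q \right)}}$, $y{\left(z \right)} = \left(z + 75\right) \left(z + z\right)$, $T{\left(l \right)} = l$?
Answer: $- \frac{17779}{34662} - \frac{i \sqrt{146}}{34662} \approx -0.51293 - 0.0003486 i$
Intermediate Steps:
$C = -36362$ ($C = -9 - 36353 = -36362$)
$y{\left(z \right)} = 2 z \left(75 + z\right)$ ($y{\left(z \right)} = \left(75 + z\right) 2 z = 2 z \left(75 + z\right)$)
$k{\left(q \right)} = \sqrt{2} \sqrt{q}$ ($k{\left(q \right)} = \sqrt{q + q} = \sqrt{2 q} = \sqrt{2} \sqrt{q}$)
$\frac{k{\left(-73 \right)} + 17779}{C + y{\left(-85 \right)}} = \frac{\sqrt{2} \sqrt{-73} + 17779}{-36362 + 2 \left(-85\right) \left(75 - 85\right)} = \frac{\sqrt{2} i \sqrt{73} + 17779}{-36362 + 2 \left(-85\right) \left(-10\right)} = \frac{i \sqrt{146} + 17779}{-36362 + 1700} = \frac{17779 + i \sqrt{146}}{-34662} = \left(17779 + i \sqrt{146}\right) \left(- \frac{1}{34662}\right) = - \frac{17779}{34662} - \frac{i \sqrt{146}}{34662}$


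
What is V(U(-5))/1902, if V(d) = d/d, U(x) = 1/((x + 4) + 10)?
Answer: 1/1902 ≈ 0.00052576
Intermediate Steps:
U(x) = 1/(14 + x) (U(x) = 1/((4 + x) + 10) = 1/(14 + x))
V(d) = 1
V(U(-5))/1902 = 1/1902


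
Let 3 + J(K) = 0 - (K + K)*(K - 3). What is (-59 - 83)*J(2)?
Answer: -142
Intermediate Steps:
J(K) = -3 - 2*K*(-3 + K) (J(K) = -3 + (0 - (K + K)*(K - 3)) = -3 + (0 - 2*K*(-3 + K)) = -3 - 2*K*(-3 + K))
(-59 - 83)*J(2) = (-59 - 83)*(-3 - 2*2² + 6*2) = -142*(-3 - 2*4 + 12) = -142*(-3 - 8 + 12) = -142*1 = -142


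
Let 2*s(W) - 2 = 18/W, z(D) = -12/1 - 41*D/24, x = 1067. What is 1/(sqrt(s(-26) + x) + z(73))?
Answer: -1023672/131949901 - 288*sqrt(721734)/131949901 ≈ -0.0096123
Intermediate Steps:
z(D) = -12 - 41*D/24 (z(D) = -12*1 - 41*D/24 = -12 - 41*D/24)
s(W) = 1 + 9/W (s(W) = 1 + (18/W)/2 = 1 + 9/W)
1/(sqrt(s(-26) + x) + z(73)) = 1/(sqrt((9 - 26)/(-26) + 1067) + (-12 - 41/24*73)) = 1/(sqrt(-1/26*(-17) + 1067) + (-12 - 2993/24)) = 1/(sqrt(17/26 + 1067) - 3281/24) = 1/(sqrt(27759/26) - 3281/24) = 1/(sqrt(721734)/26 - 3281/24) = 1/(-3281/24 + sqrt(721734)/26)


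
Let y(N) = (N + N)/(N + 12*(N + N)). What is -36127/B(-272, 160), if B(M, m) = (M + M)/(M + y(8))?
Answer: -122795673/6800 ≈ -18058.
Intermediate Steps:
y(N) = 2/25 (y(N) = (2*N)/(N + 12*(2*N)) = (2*N)/(N + 24*N) = (2*N)/((25*N)) = (2*N)*(1/(25*N)) = 2/25)
B(M, m) = 2*M/(2/25 + M) (B(M, m) = (M + M)/(M + 2/25) = (2*M)/(2/25 + M) = 2*M/(2/25 + M))
-36127/B(-272, 160) = -36127/(50*(-272)/(2 + 25*(-272))) = -36127/(50*(-272)/(2 - 6800)) = -36127/(50*(-272)/(-6798)) = -36127/(50*(-272)*(-1/6798)) = -36127/6800/3399 = -36127*3399/6800 = -122795673/6800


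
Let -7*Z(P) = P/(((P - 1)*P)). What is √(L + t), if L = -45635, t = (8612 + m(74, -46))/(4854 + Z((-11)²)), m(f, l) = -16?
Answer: 5*I*√30345835254064187/4077359 ≈ 213.62*I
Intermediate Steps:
Z(P) = -1/(7*(-1 + P)) (Z(P) = -P/(7*((P - 1)*P)) = -P/(7*((-1 + P)*P)) = -P/(7*(P*(-1 + P))) = -P*1/(P*(-1 + P))/7 = -1/(7*(-1 + P)))
t = 7220640/4077359 (t = (8612 - 16)/(4854 - 1/(-7 + 7*(-11)²)) = 8596/(4854 - 1/(-7 + 7*121)) = 8596/(4854 - 1/(-7 + 847)) = 8596/(4854 - 1/840) = 8596/(4077359/840) = 8596*(840/4077359) = 7220640/4077359 ≈ 1.7709)
√(L + t) = √(-45635 + 7220640/4077359) = √(-186063057325/4077359) = 5*I*√30345835254064187/4077359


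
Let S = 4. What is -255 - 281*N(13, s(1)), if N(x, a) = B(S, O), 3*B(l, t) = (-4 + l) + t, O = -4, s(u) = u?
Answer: 359/3 ≈ 119.67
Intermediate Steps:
B(l, t) = -4/3 + l/3 + t/3 (B(l, t) = ((-4 + l) + t)/3 = (-4 + l + t)/3 = -4/3 + l/3 + t/3)
N(x, a) = -4/3 (N(x, a) = -4/3 + (1/3)*4 + (1/3)*(-4) = -4/3 + 4/3 - 4/3 = -4/3)
-255 - 281*N(13, s(1)) = -255 - 281*(-4/3) = -255 + 1124/3 = 359/3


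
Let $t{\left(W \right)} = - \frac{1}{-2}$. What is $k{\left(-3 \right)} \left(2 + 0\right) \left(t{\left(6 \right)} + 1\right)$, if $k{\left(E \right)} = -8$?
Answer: $-24$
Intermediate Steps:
$t{\left(W \right)} = \frac{1}{2}$ ($t{\left(W \right)} = \left(-1\right) \left(- \frac{1}{2}\right) = \frac{1}{2}$)
$k{\left(-3 \right)} \left(2 + 0\right) \left(t{\left(6 \right)} + 1\right) = - 8 \left(2 + 0\right) \left(\frac{1}{2} + 1\right) = - 8 \cdot 2 \cdot \frac{3}{2} = \left(-8\right) 3 = -24$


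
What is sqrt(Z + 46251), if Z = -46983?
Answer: 2*I*sqrt(183) ≈ 27.056*I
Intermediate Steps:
sqrt(Z + 46251) = sqrt(-46983 + 46251) = sqrt(-732) = 2*I*sqrt(183)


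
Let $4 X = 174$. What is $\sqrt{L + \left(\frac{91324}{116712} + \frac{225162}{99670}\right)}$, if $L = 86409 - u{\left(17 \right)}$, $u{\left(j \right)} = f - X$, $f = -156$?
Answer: $\frac{\sqrt{5086900381197522317765}}{242347605} \approx 294.3$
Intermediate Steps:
$X = \frac{87}{2}$ ($X = \frac{1}{4} \cdot 174 = \frac{87}{2} \approx 43.5$)
$u{\left(j \right)} = - \frac{399}{2}$ ($u{\left(j \right)} = -156 - \frac{87}{2} = - \frac{399}{2}$)
$L = \frac{173217}{2}$ ($L = 86409 - - \frac{399}{2} = 86409 + \frac{399}{2} = \frac{173217}{2} \approx 86609.0$)
$\sqrt{L + \left(\frac{91324}{116712} + \frac{225162}{99670}\right)} = \sqrt{\frac{173217}{2} + \left(\frac{91324}{116712} + \frac{225162}{99670}\right)} = \sqrt{\frac{173217}{2} + \left(91324 \cdot \frac{1}{116712} + 225162 \cdot \frac{1}{99670}\right)} = \sqrt{\frac{173217}{2} + \left(\frac{22831}{29178} + \frac{112581}{49835}\right)} = \sqrt{\frac{173217}{2} + \frac{4422671303}{1454085630}} = \sqrt{\frac{62970298978579}{727042815}} = \frac{\sqrt{5086900381197522317765}}{242347605}$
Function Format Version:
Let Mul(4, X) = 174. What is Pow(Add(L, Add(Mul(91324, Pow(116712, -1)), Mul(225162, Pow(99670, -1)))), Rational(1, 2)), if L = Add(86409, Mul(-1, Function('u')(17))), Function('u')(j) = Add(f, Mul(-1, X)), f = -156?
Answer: Mul(Rational(1, 242347605), Pow(5086900381197522317765, Rational(1, 2))) ≈ 294.30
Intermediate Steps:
X = Rational(87, 2) (X = Mul(Rational(1, 4), 174) = Rational(87, 2) ≈ 43.500)
Function('u')(j) = Rational(-399, 2) (Function('u')(j) = Add(-156, Mul(-1, Rational(87, 2))) = Add(-156, Rational(-87, 2)) = Rational(-399, 2))
L = Rational(173217, 2) (L = Add(86409, Mul(-1, Rational(-399, 2))) = Add(86409, Rational(399, 2)) = Rational(173217, 2) ≈ 86609.)
Pow(Add(L, Add(Mul(91324, Pow(116712, -1)), Mul(225162, Pow(99670, -1)))), Rational(1, 2)) = Pow(Add(Rational(173217, 2), Add(Mul(91324, Pow(116712, -1)), Mul(225162, Pow(99670, -1)))), Rational(1, 2)) = Pow(Add(Rational(173217, 2), Add(Mul(91324, Rational(1, 116712)), Mul(225162, Rational(1, 99670)))), Rational(1, 2)) = Pow(Add(Rational(173217, 2), Add(Rational(22831, 29178), Rational(112581, 49835))), Rational(1, 2)) = Pow(Add(Rational(173217, 2), Rational(4422671303, 1454085630)), Rational(1, 2)) = Pow(Rational(62970298978579, 727042815), Rational(1, 2)) = Mul(Rational(1, 242347605), Pow(5086900381197522317765, Rational(1, 2)))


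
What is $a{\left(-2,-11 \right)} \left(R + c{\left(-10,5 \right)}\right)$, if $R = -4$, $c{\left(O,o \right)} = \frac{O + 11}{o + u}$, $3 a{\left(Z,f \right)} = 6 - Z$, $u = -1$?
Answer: $-10$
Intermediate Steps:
$a{\left(Z,f \right)} = 2 - \frac{Z}{3}$ ($a{\left(Z,f \right)} = \frac{6 - Z}{3} = 2 - \frac{Z}{3}$)
$c{\left(O,o \right)} = \frac{11 + O}{-1 + o}$ ($c{\left(O,o \right)} = \frac{O + 11}{o - 1} = \frac{11 + O}{-1 + o}$)
$a{\left(-2,-11 \right)} \left(R + c{\left(-10,5 \right)}\right) = \left(2 - - \frac{2}{3}\right) \left(-4 + \frac{11 - 10}{-1 + 5}\right) = \left(2 + \frac{2}{3}\right) \left(-4 + \frac{1}{4} \cdot 1\right) = \frac{8 \left(-4 + \frac{1}{4} \cdot 1\right)}{3} = \frac{8 \left(-4 + \frac{1}{4}\right)}{3} = \frac{8}{3} \left(- \frac{15}{4}\right) = -10$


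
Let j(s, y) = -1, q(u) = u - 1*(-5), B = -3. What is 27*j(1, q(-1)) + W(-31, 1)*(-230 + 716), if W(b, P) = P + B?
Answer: -999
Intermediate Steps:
q(u) = 5 + u (q(u) = u + 5 = 5 + u)
W(b, P) = -3 + P (W(b, P) = P - 3 = -3 + P)
27*j(1, q(-1)) + W(-31, 1)*(-230 + 716) = 27*(-1) + (-3 + 1)*(-230 + 716) = -27 - 2*486 = -27 - 972 = -999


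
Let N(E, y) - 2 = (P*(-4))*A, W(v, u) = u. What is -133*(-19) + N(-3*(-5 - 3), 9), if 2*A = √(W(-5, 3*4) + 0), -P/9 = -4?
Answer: 2529 - 144*√3 ≈ 2279.6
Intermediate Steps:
P = 36 (P = -9*(-4) = 36)
A = √3 (A = √(3*4 + 0)/2 = √(12 + 0)/2 = √12/2 = (2*√3)/2 = √3 ≈ 1.7320)
N(E, y) = 2 - 144*√3 (N(E, y) = 2 + (36*(-4))*√3 = 2 - 144*√3)
-133*(-19) + N(-3*(-5 - 3), 9) = -133*(-19) + (2 - 144*√3) = 2527 + (2 - 144*√3) = 2529 - 144*√3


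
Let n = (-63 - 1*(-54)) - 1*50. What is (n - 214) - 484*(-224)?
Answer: 108143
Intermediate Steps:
n = -59 (n = (-63 + 54) - 50 = -9 - 50 = -59)
(n - 214) - 484*(-224) = (-59 - 214) - 484*(-224) = -273 + 108416 = 108143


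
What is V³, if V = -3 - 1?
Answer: -64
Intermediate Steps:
V = -4
V³ = (-4)³ = -64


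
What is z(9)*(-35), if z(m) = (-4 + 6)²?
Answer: -140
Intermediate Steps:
z(m) = 4 (z(m) = 2² = 4)
z(9)*(-35) = 4*(-35) = -140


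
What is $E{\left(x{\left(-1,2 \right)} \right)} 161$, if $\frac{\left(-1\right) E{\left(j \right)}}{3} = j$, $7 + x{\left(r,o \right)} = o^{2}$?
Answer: $1449$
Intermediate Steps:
$x{\left(r,o \right)} = -7 + o^{2}$
$E{\left(j \right)} = - 3 j$
$E{\left(x{\left(-1,2 \right)} \right)} 161 = - 3 \left(-7 + 2^{2}\right) 161 = - 3 \left(-7 + 4\right) 161 = \left(-3\right) \left(-3\right) 161 = 9 \cdot 161 = 1449$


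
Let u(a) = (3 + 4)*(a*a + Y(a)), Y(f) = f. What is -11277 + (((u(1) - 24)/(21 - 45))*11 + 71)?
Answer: -134417/12 ≈ -11201.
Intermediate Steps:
u(a) = 7*a + 7*a² (u(a) = (3 + 4)*(a*a + a) = 7*(a² + a) = 7*(a + a²) = 7*a + 7*a²)
-11277 + (((u(1) - 24)/(21 - 45))*11 + 71) = -11277 + (((7*1*(1 + 1) - 24)/(21 - 45))*11 + 71) = -11277 + (((7*1*2 - 24)/(-24))*11 + 71) = -11277 + (((14 - 24)*(-1/24))*11 + 71) = -11277 + (-10*(-1/24)*11 + 71) = -11277 + ((5/12)*11 + 71) = -11277 + (55/12 + 71) = -11277 + 907/12 = -134417/12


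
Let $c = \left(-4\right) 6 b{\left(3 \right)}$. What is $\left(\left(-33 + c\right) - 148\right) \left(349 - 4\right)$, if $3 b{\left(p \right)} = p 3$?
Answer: $-87285$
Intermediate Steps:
$b{\left(p \right)} = p$ ($b{\left(p \right)} = \frac{p 3}{3} = \frac{3 p}{3} = p$)
$c = -72$ ($c = \left(-4\right) 6 \cdot 3 = \left(-24\right) 3 = -72$)
$\left(\left(-33 + c\right) - 148\right) \left(349 - 4\right) = \left(\left(-33 - 72\right) - 148\right) \left(349 - 4\right) = \left(-105 - 148\right) 345 = \left(-253\right) 345 = -87285$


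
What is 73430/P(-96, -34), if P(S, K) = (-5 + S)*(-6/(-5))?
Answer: -183575/303 ≈ -605.86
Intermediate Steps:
P(S, K) = -6 + 6*S/5 (P(S, K) = (-5 + S)*(-6*(-⅕)) = (-5 + S)*(6/5) = -6 + 6*S/5)
73430/P(-96, -34) = 73430/(-6 + (6/5)*(-96)) = 73430/(-6 - 576/5) = 73430/(-606/5) = 73430*(-5/606) = -183575/303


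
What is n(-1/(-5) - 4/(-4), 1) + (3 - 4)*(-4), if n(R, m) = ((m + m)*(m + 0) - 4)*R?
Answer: 8/5 ≈ 1.6000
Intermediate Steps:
n(R, m) = R*(-4 + 2*m²) (n(R, m) = ((2*m)*m - 4)*R = (2*m² - 4)*R = (-4 + 2*m²)*R = R*(-4 + 2*m²))
n(-1/(-5) - 4/(-4), 1) + (3 - 4)*(-4) = 2*(-1/(-5) - 4/(-4))*(-2 + 1²) + (3 - 4)*(-4) = 2*(-1*(-⅕) - 4*(-¼))*(-2 + 1) - 1*(-4) = 2*(⅕ + 1)*(-1) + 4 = 2*(6/5)*(-1) + 4 = -12/5 + 4 = 8/5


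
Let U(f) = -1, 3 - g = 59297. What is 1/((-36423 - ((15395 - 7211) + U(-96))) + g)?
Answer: -1/103900 ≈ -9.6246e-6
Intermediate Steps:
g = -59294 (g = 3 - 1*59297 = 3 - 59297 = -59294)
1/((-36423 - ((15395 - 7211) + U(-96))) + g) = 1/((-36423 - ((15395 - 7211) - 1)) - 59294) = 1/((-36423 - (8184 - 1)) - 59294) = 1/((-36423 - 1*8183) - 59294) = 1/((-36423 - 8183) - 59294) = 1/(-44606 - 59294) = 1/(-103900) = -1/103900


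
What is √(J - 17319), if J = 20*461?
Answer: I*√8099 ≈ 89.994*I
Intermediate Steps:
J = 9220
√(J - 17319) = √(9220 - 17319) = √(-8099) = I*√8099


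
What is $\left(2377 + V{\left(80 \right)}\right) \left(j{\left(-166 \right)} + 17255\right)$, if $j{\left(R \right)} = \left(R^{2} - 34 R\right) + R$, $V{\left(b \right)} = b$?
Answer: $123560073$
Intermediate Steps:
$j{\left(R \right)} = R^{2} - 33 R$
$\left(2377 + V{\left(80 \right)}\right) \left(j{\left(-166 \right)} + 17255\right) = \left(2377 + 80\right) \left(- 166 \left(-33 - 166\right) + 17255\right) = 2457 \left(\left(-166\right) \left(-199\right) + 17255\right) = 2457 \left(33034 + 17255\right) = 2457 \cdot 50289 = 123560073$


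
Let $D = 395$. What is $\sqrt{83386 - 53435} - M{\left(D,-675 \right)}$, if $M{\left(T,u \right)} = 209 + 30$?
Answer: $-239 + \sqrt{29951} \approx -65.936$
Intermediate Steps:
$M{\left(T,u \right)} = 239$
$\sqrt{83386 - 53435} - M{\left(D,-675 \right)} = \sqrt{83386 - 53435} - 239 = \sqrt{29951} - 239 = -239 + \sqrt{29951}$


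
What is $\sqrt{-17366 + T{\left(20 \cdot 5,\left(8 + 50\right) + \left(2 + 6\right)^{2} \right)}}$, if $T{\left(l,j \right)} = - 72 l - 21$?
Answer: $i \sqrt{24587} \approx 156.8 i$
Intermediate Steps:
$T{\left(l,j \right)} = -21 - 72 l$
$\sqrt{-17366 + T{\left(20 \cdot 5,\left(8 + 50\right) + \left(2 + 6\right)^{2} \right)}} = \sqrt{-17366 - \left(21 + 72 \cdot 20 \cdot 5\right)} = \sqrt{-17366 - 7221} = \sqrt{-24587} = i \sqrt{24587}$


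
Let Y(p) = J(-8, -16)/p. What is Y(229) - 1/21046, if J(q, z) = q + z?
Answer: -505333/4819534 ≈ -0.10485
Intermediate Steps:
Y(p) = -24/p (Y(p) = (-8 - 16)/p = -24/p)
Y(229) - 1/21046 = -24/229 - 1/21046 = -505333/4819534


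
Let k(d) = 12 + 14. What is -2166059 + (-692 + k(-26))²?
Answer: -1722503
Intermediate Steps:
k(d) = 26
-2166059 + (-692 + k(-26))² = -2166059 + (-692 + 26)² = -2166059 + (-666)² = -2166059 + 443556 = -1722503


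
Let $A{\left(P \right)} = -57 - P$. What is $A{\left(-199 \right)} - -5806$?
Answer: $5948$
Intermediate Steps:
$A{\left(-199 \right)} - -5806 = \left(-57 - -199\right) - -5806 = \left(-57 + 199\right) + 5806 = 142 + 5806 = 5948$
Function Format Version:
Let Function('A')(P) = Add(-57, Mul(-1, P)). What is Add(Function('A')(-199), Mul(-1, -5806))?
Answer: 5948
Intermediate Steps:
Add(Function('A')(-199), Mul(-1, -5806)) = Add(Add(-57, Mul(-1, -199)), Mul(-1, -5806)) = Add(Add(-57, 199), 5806) = Add(142, 5806) = 5948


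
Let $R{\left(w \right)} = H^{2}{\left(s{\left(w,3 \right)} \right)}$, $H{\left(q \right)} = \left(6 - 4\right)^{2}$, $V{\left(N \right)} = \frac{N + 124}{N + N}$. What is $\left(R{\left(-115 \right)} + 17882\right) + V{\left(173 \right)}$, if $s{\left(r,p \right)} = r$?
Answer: $\frac{6193005}{346} \approx 17899.0$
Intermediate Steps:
$V{\left(N \right)} = \frac{124 + N}{2 N}$
$H{\left(q \right)} = 4$ ($H{\left(q \right)} = 2^{2} = 4$)
$R{\left(w \right)} = 16$ ($R{\left(w \right)} = 4^{2} = 16$)
$\left(R{\left(-115 \right)} + 17882\right) + V{\left(173 \right)} = \left(16 + 17882\right) + \frac{124 + 173}{2 \cdot 173} = 17898 + \frac{1}{2} \cdot \frac{1}{173} \cdot 297 = 17898 + \frac{297}{346} = \frac{6193005}{346}$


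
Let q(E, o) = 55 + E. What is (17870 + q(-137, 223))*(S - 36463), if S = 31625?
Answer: -86058344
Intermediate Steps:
(17870 + q(-137, 223))*(S - 36463) = (17870 + (55 - 137))*(31625 - 36463) = (17870 - 82)*(-4838) = 17788*(-4838) = -86058344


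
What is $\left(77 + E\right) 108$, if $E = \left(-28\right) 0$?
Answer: $8316$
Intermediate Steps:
$E = 0$
$\left(77 + E\right) 108 = \left(77 + 0\right) 108 = 77 \cdot 108 = 8316$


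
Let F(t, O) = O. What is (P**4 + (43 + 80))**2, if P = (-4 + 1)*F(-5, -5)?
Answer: 2575359504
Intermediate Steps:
P = 15 (P = (-4 + 1)*(-5) = -3*(-5) = 15)
(P**4 + (43 + 80))**2 = (15**4 + (43 + 80))**2 = (50625 + 123)**2 = 50748**2 = 2575359504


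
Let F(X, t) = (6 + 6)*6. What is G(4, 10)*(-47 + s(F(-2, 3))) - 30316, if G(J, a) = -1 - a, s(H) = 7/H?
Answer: -2145605/72 ≈ -29800.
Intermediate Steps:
F(X, t) = 72 (F(X, t) = 12*6 = 72)
G(4, 10)*(-47 + s(F(-2, 3))) - 30316 = (-1 - 1*10)*(-47 + 7/72) - 30316 = (-1 - 10)*(-47 + 7*(1/72)) - 30316 = -11*(-47 + 7/72) - 30316 = -11*(-3377/72) - 30316 = 37147/72 - 30316 = -2145605/72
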